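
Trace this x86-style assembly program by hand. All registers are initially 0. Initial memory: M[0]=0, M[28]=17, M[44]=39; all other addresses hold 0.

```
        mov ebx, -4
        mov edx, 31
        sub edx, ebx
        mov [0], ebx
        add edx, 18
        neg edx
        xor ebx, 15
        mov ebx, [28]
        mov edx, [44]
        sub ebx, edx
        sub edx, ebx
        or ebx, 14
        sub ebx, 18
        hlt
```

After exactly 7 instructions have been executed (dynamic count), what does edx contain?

mov ebx, -4 → ebx=-4
mov edx, 31 → edx=31
sub edx, ebx → edx=31-(-4)=35
mov [0], ebx → M[0]=-4
add edx, 18 → edx=35+18=53
neg edx → edx=-(53)=-53
xor ebx, 15 → ebx=(-4)^15=-13
After step 7: edx = -53.

-53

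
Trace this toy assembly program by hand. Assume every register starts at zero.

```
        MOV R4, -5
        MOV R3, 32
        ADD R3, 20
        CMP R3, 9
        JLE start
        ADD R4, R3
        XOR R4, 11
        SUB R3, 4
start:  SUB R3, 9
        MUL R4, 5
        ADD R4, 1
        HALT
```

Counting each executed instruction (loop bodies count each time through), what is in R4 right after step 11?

R4=-5
R3=32
R3=32+20=52
CMP R3, 9  (cmp 52,9)
JLE start: not taken
R4=(-5)+52=47
R4=47^11=36
R3=52-4=48
R3=48-9=39
R4=36*5=180
R4=180+1=181
After step 11: R4 = 181.

181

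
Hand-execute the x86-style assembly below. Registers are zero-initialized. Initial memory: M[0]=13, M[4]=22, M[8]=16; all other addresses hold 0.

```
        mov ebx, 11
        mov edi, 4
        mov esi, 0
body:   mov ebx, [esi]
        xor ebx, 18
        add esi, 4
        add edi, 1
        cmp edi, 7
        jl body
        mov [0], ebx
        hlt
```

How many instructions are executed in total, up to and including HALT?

ebx=11
edi=4
esi=0
ebx=M[0]=13
ebx=13^18=31
esi=0+4=4
edi=4+1=5
cmp edi, 7  (cmp 5,7)
jl body: taken
ebx=M[4]=22
ebx=22^18=4
esi=4+4=8
edi=5+1=6
cmp edi, 7  (cmp 6,7)
jl body: taken
ebx=M[8]=16
ebx=16^18=2
esi=8+4=12
edi=6+1=7
cmp edi, 7  (cmp 7,7)
jl body: not taken
mov [0], ebx → M[0]=2
halt.
Total executed instructions: 23.

23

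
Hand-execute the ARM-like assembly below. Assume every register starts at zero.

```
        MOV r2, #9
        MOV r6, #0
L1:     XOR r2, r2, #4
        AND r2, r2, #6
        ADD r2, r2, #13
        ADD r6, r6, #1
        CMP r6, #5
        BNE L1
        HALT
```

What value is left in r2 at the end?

17

MOV r2, #9 → r2=9
MOV r6, #0 → r6=0
XOR r2, r2, #4 → r2=9^4=13
AND r2, r2, #6 → r2=13&6=4
ADD r2, r2, #13 → r2=4+13=17
ADD r6, r6, #1 → r6=0+1=1
CMP r6, #5  (cmp 1,5)
BNE L1: taken
XOR r2, r2, #4 → r2=17^4=21
AND r2, r2, #6 → r2=21&6=4
ADD r2, r2, #13 → r2=4+13=17
ADD r6, r6, #1 → r6=1+1=2
CMP r6, #5  (cmp 2,5)
BNE L1: taken
XOR r2, r2, #4 → r2=17^4=21
AND r2, r2, #6 → r2=21&6=4
ADD r2, r2, #13 → r2=4+13=17
ADD r6, r6, #1 → r6=2+1=3
CMP r6, #5  (cmp 3,5)
BNE L1: taken
XOR r2, r2, #4 → r2=17^4=21
AND r2, r2, #6 → r2=21&6=4
ADD r2, r2, #13 → r2=4+13=17
ADD r6, r6, #1 → r6=3+1=4
CMP r6, #5  (cmp 4,5)
BNE L1: taken
XOR r2, r2, #4 → r2=17^4=21
AND r2, r2, #6 → r2=21&6=4
ADD r2, r2, #13 → r2=4+13=17
ADD r6, r6, #1 → r6=4+1=5
CMP r6, #5  (cmp 5,5)
BNE L1: not taken
halt.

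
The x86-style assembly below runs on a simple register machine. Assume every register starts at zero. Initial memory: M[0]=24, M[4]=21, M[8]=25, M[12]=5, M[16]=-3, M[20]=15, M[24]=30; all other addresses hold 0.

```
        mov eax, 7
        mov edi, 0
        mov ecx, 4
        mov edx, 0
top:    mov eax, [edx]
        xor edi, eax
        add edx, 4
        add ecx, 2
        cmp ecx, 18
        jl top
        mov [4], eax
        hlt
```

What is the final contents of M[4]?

mov eax, 7 → eax=7
mov edi, 0 → edi=0
mov ecx, 4 → ecx=4
mov edx, 0 → edx=0
mov eax, [edx] → eax=M[0]=24
xor edi, eax → edi=0^24=24
add edx, 4 → edx=0+4=4
add ecx, 2 → ecx=4+2=6
cmp ecx, 18  (cmp 6,18)
jl top: taken
mov eax, [edx] → eax=M[4]=21
xor edi, eax → edi=24^21=13
add edx, 4 → edx=4+4=8
add ecx, 2 → ecx=6+2=8
cmp ecx, 18  (cmp 8,18)
jl top: taken
mov eax, [edx] → eax=M[8]=25
xor edi, eax → edi=13^25=20
add edx, 4 → edx=8+4=12
add ecx, 2 → ecx=8+2=10
cmp ecx, 18  (cmp 10,18)
jl top: taken
mov eax, [edx] → eax=M[12]=5
xor edi, eax → edi=20^5=17
add edx, 4 → edx=12+4=16
add ecx, 2 → ecx=10+2=12
cmp ecx, 18  (cmp 12,18)
jl top: taken
mov eax, [edx] → eax=M[16]=-3
xor edi, eax → edi=17^(-3)=-20
add edx, 4 → edx=16+4=20
add ecx, 2 → ecx=12+2=14
cmp ecx, 18  (cmp 14,18)
jl top: taken
mov eax, [edx] → eax=M[20]=15
xor edi, eax → edi=(-20)^15=-29
add edx, 4 → edx=20+4=24
add ecx, 2 → ecx=14+2=16
cmp ecx, 18  (cmp 16,18)
jl top: taken
mov eax, [edx] → eax=M[24]=30
xor edi, eax → edi=(-29)^30=-3
add edx, 4 → edx=24+4=28
add ecx, 2 → ecx=16+2=18
cmp ecx, 18  (cmp 18,18)
jl top: not taken
mov [4], eax → M[4]=30
halt.

30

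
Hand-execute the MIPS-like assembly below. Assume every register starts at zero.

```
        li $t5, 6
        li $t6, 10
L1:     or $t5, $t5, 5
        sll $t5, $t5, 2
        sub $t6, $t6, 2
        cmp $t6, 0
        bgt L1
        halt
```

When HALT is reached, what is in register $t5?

li $t5, 6 → $t5=6
li $t6, 10 → $t6=10
or $t5, $t5, 5 → $t5=6|5=7
sll $t5, $t5, 2 → $t5=7<<2=28
sub $t6, $t6, 2 → $t6=10-2=8
cmp $t6, 0  (cmp 8,0)
bgt L1: taken
or $t5, $t5, 5 → $t5=28|5=29
sll $t5, $t5, 2 → $t5=29<<2=116
sub $t6, $t6, 2 → $t6=8-2=6
cmp $t6, 0  (cmp 6,0)
bgt L1: taken
or $t5, $t5, 5 → $t5=116|5=117
sll $t5, $t5, 2 → $t5=117<<2=468
sub $t6, $t6, 2 → $t6=6-2=4
cmp $t6, 0  (cmp 4,0)
bgt L1: taken
or $t5, $t5, 5 → $t5=468|5=469
sll $t5, $t5, 2 → $t5=469<<2=1876
sub $t6, $t6, 2 → $t6=4-2=2
cmp $t6, 0  (cmp 2,0)
bgt L1: taken
or $t5, $t5, 5 → $t5=1876|5=1877
sll $t5, $t5, 2 → $t5=1877<<2=7508
sub $t6, $t6, 2 → $t6=2-2=0
cmp $t6, 0  (cmp 0,0)
bgt L1: not taken
halt.

7508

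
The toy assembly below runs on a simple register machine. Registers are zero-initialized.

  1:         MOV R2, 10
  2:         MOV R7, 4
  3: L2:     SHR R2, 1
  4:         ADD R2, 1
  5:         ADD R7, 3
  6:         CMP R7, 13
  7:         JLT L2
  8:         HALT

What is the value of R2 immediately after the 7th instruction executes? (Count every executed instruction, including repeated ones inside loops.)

6

MOV R2, 10 → R2=10
MOV R7, 4 → R7=4
SHR R2, 1 → R2=10>>1=5
ADD R2, 1 → R2=5+1=6
ADD R7, 3 → R7=4+3=7
CMP R7, 13  (cmp 7,13)
JLT L2: taken
After step 7: R2 = 6.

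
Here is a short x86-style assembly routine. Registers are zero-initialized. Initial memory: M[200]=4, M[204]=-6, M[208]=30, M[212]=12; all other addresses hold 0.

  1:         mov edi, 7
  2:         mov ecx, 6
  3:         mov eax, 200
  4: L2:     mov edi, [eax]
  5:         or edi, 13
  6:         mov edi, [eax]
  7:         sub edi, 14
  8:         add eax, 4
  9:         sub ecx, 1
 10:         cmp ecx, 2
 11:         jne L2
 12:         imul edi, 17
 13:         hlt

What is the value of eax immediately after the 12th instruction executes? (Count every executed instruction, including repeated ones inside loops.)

mov edi, 7 → edi=7
mov ecx, 6 → ecx=6
mov eax, 200 → eax=200
mov edi, [eax] → edi=M[200]=4
or edi, 13 → edi=4|13=13
mov edi, [eax] → edi=M[200]=4
sub edi, 14 → edi=4-14=-10
add eax, 4 → eax=200+4=204
sub ecx, 1 → ecx=6-1=5
cmp ecx, 2  (cmp 5,2)
jne L2: taken
mov edi, [eax] → edi=M[204]=-6
After step 12: eax = 204.

204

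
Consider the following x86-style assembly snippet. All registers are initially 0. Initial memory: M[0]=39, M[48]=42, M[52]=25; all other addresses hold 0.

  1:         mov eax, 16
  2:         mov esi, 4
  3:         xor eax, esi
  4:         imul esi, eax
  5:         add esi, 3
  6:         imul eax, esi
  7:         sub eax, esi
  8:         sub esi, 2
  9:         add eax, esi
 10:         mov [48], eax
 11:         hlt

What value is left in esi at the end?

mov eax, 16 → eax=16
mov esi, 4 → esi=4
xor eax, esi → eax=16^4=20
imul esi, eax → esi=4*20=80
add esi, 3 → esi=80+3=83
imul eax, esi → eax=20*83=1660
sub eax, esi → eax=1660-83=1577
sub esi, 2 → esi=83-2=81
add eax, esi → eax=1577+81=1658
mov [48], eax → M[48]=1658
halt.

81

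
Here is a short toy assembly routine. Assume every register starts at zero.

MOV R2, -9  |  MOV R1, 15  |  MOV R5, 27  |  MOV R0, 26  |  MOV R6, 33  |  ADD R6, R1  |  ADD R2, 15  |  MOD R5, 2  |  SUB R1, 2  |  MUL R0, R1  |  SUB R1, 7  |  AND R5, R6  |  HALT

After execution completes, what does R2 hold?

6

R2=-9
R1=15
R5=27
R0=26
R6=33
R6=33+15=48
R2=(-9)+15=6
R5=27%2=1
R1=15-2=13
R0=26*13=338
R1=13-7=6
R5=1&48=0
halt.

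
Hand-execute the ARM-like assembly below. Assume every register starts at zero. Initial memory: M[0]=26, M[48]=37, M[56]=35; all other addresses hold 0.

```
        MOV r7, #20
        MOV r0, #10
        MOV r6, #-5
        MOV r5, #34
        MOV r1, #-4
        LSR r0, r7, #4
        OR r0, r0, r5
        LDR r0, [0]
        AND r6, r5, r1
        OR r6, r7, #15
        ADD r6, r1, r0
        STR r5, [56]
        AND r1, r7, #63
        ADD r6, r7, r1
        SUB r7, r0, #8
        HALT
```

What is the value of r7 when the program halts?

18

after MOV r7, #20: r7=20
after MOV r0, #10: r0=10
after MOV r6, #-5: r6=-5
after MOV r5, #34: r5=34
after MOV r1, #-4: r1=-4
after LSR r0, r7, #4: r0=20>>4=1
after OR r0, r0, r5: r0=1|34=35
after LDR r0, [0]: r0=M[0]=26
after AND r6, r5, r1: r6=34&(-4)=32
after OR r6, r7, #15: r6=20|15=31
after ADD r6, r1, r0: r6=(-4)+26=22
STR r5, [56] → M[56]=34
after AND r1, r7, #63: r1=20&63=20
after ADD r6, r7, r1: r6=20+20=40
after SUB r7, r0, #8: r7=26-8=18
halt.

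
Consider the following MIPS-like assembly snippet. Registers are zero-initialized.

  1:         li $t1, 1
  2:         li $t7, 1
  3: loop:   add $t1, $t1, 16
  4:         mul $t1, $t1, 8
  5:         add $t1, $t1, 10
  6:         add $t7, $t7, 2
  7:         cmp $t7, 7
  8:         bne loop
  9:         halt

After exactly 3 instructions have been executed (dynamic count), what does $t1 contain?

$t1=1
$t7=1
$t1=1+16=17
After step 3: $t1 = 17.

17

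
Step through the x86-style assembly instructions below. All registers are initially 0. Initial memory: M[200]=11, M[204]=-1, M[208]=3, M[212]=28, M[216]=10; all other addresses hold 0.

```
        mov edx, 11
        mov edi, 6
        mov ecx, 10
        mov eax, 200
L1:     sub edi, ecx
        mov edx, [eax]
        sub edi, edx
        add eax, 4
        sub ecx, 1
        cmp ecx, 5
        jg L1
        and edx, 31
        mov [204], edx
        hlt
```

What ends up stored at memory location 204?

10

after mov edx, 11: edx=11
after mov edi, 6: edi=6
after mov ecx, 10: ecx=10
after mov eax, 200: eax=200
after sub edi, ecx: edi=6-10=-4
after mov edx, [eax]: edx=M[200]=11
after sub edi, edx: edi=(-4)-11=-15
after add eax, 4: eax=200+4=204
after sub ecx, 1: ecx=10-1=9
cmp ecx, 5  (cmp 9,5)
jg L1: taken
after sub edi, ecx: edi=(-15)-9=-24
after mov edx, [eax]: edx=M[204]=-1
after sub edi, edx: edi=(-24)-(-1)=-23
after add eax, 4: eax=204+4=208
after sub ecx, 1: ecx=9-1=8
cmp ecx, 5  (cmp 8,5)
jg L1: taken
after sub edi, ecx: edi=(-23)-8=-31
after mov edx, [eax]: edx=M[208]=3
after sub edi, edx: edi=(-31)-3=-34
after add eax, 4: eax=208+4=212
after sub ecx, 1: ecx=8-1=7
cmp ecx, 5  (cmp 7,5)
jg L1: taken
after sub edi, ecx: edi=(-34)-7=-41
after mov edx, [eax]: edx=M[212]=28
after sub edi, edx: edi=(-41)-28=-69
after add eax, 4: eax=212+4=216
after sub ecx, 1: ecx=7-1=6
cmp ecx, 5  (cmp 6,5)
jg L1: taken
after sub edi, ecx: edi=(-69)-6=-75
after mov edx, [eax]: edx=M[216]=10
after sub edi, edx: edi=(-75)-10=-85
after add eax, 4: eax=216+4=220
after sub ecx, 1: ecx=6-1=5
cmp ecx, 5  (cmp 5,5)
jg L1: not taken
after and edx, 31: edx=10&31=10
mov [204], edx → M[204]=10
halt.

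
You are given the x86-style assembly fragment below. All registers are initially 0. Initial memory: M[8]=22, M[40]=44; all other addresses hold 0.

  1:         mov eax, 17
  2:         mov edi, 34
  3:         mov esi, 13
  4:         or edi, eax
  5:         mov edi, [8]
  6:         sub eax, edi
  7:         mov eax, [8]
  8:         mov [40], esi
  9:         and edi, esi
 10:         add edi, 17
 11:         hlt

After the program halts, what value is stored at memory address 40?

mov eax, 17 → eax=17
mov edi, 34 → edi=34
mov esi, 13 → esi=13
or edi, eax → edi=34|17=51
mov edi, [8] → edi=M[8]=22
sub eax, edi → eax=17-22=-5
mov eax, [8] → eax=M[8]=22
mov [40], esi → M[40]=13
and edi, esi → edi=22&13=4
add edi, 17 → edi=4+17=21
halt.

13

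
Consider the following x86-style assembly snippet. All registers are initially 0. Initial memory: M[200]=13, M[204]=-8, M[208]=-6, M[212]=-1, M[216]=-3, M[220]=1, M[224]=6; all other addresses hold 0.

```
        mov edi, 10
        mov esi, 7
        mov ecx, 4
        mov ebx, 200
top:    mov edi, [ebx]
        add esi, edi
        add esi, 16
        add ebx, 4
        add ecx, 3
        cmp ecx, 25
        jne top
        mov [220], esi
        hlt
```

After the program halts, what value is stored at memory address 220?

mov edi, 10 → edi=10
mov esi, 7 → esi=7
mov ecx, 4 → ecx=4
mov ebx, 200 → ebx=200
mov edi, [ebx] → edi=M[200]=13
add esi, edi → esi=7+13=20
add esi, 16 → esi=20+16=36
add ebx, 4 → ebx=200+4=204
add ecx, 3 → ecx=4+3=7
cmp ecx, 25  (cmp 7,25)
jne top: taken
mov edi, [ebx] → edi=M[204]=-8
add esi, edi → esi=36+(-8)=28
add esi, 16 → esi=28+16=44
add ebx, 4 → ebx=204+4=208
add ecx, 3 → ecx=7+3=10
cmp ecx, 25  (cmp 10,25)
jne top: taken
mov edi, [ebx] → edi=M[208]=-6
add esi, edi → esi=44+(-6)=38
add esi, 16 → esi=38+16=54
add ebx, 4 → ebx=208+4=212
add ecx, 3 → ecx=10+3=13
cmp ecx, 25  (cmp 13,25)
jne top: taken
mov edi, [ebx] → edi=M[212]=-1
add esi, edi → esi=54+(-1)=53
add esi, 16 → esi=53+16=69
add ebx, 4 → ebx=212+4=216
add ecx, 3 → ecx=13+3=16
cmp ecx, 25  (cmp 16,25)
jne top: taken
mov edi, [ebx] → edi=M[216]=-3
add esi, edi → esi=69+(-3)=66
add esi, 16 → esi=66+16=82
add ebx, 4 → ebx=216+4=220
add ecx, 3 → ecx=16+3=19
cmp ecx, 25  (cmp 19,25)
jne top: taken
mov edi, [ebx] → edi=M[220]=1
add esi, edi → esi=82+1=83
add esi, 16 → esi=83+16=99
add ebx, 4 → ebx=220+4=224
add ecx, 3 → ecx=19+3=22
cmp ecx, 25  (cmp 22,25)
jne top: taken
mov edi, [ebx] → edi=M[224]=6
add esi, edi → esi=99+6=105
add esi, 16 → esi=105+16=121
add ebx, 4 → ebx=224+4=228
add ecx, 3 → ecx=22+3=25
cmp ecx, 25  (cmp 25,25)
jne top: not taken
mov [220], esi → M[220]=121
halt.

121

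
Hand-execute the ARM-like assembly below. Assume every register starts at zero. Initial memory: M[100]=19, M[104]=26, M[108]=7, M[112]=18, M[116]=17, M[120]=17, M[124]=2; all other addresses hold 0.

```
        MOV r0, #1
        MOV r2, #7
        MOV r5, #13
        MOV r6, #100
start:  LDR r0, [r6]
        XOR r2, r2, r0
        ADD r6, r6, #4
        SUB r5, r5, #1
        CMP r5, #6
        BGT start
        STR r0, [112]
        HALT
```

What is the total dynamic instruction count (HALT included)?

after MOV r0, #1: r0=1
after MOV r2, #7: r2=7
after MOV r5, #13: r5=13
after MOV r6, #100: r6=100
after LDR r0, [r6]: r0=M[100]=19
after XOR r2, r2, r0: r2=7^19=20
after ADD r6, r6, #4: r6=100+4=104
after SUB r5, r5, #1: r5=13-1=12
CMP r5, #6  (cmp 12,6)
BGT start: taken
after LDR r0, [r6]: r0=M[104]=26
after XOR r2, r2, r0: r2=20^26=14
after ADD r6, r6, #4: r6=104+4=108
after SUB r5, r5, #1: r5=12-1=11
CMP r5, #6  (cmp 11,6)
BGT start: taken
after LDR r0, [r6]: r0=M[108]=7
after XOR r2, r2, r0: r2=14^7=9
after ADD r6, r6, #4: r6=108+4=112
after SUB r5, r5, #1: r5=11-1=10
CMP r5, #6  (cmp 10,6)
BGT start: taken
after LDR r0, [r6]: r0=M[112]=18
after XOR r2, r2, r0: r2=9^18=27
after ADD r6, r6, #4: r6=112+4=116
after SUB r5, r5, #1: r5=10-1=9
CMP r5, #6  (cmp 9,6)
BGT start: taken
after LDR r0, [r6]: r0=M[116]=17
after XOR r2, r2, r0: r2=27^17=10
after ADD r6, r6, #4: r6=116+4=120
after SUB r5, r5, #1: r5=9-1=8
CMP r5, #6  (cmp 8,6)
BGT start: taken
after LDR r0, [r6]: r0=M[120]=17
after XOR r2, r2, r0: r2=10^17=27
after ADD r6, r6, #4: r6=120+4=124
after SUB r5, r5, #1: r5=8-1=7
CMP r5, #6  (cmp 7,6)
BGT start: taken
after LDR r0, [r6]: r0=M[124]=2
after XOR r2, r2, r0: r2=27^2=25
after ADD r6, r6, #4: r6=124+4=128
after SUB r5, r5, #1: r5=7-1=6
CMP r5, #6  (cmp 6,6)
BGT start: not taken
STR r0, [112] → M[112]=2
halt.
Total executed instructions: 48.

48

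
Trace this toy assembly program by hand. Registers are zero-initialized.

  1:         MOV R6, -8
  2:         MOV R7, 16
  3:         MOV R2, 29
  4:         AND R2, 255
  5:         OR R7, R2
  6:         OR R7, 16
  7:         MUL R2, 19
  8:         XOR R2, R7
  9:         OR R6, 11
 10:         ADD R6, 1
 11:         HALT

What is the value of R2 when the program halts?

570

R6=-8
R7=16
R2=29
R2=29&255=29
R7=16|29=29
R7=29|16=29
R2=29*19=551
R2=551^29=570
R6=(-8)|11=-5
R6=(-5)+1=-4
halt.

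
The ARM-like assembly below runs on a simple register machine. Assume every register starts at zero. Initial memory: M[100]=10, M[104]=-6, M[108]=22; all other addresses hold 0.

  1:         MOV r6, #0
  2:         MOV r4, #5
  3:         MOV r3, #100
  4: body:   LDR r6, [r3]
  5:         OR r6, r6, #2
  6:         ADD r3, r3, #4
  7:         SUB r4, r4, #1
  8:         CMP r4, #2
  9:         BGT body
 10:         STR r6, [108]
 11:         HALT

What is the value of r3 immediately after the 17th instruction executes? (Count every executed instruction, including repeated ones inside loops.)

108

r6=0
r4=5
r3=100
r6=M[100]=10
r6=10|2=10
r3=100+4=104
r4=5-1=4
CMP r4, #2  (cmp 4,2)
BGT body: taken
r6=M[104]=-6
r6=(-6)|2=-6
r3=104+4=108
r4=4-1=3
CMP r4, #2  (cmp 3,2)
BGT body: taken
r6=M[108]=22
r6=22|2=22
After step 17: r3 = 108.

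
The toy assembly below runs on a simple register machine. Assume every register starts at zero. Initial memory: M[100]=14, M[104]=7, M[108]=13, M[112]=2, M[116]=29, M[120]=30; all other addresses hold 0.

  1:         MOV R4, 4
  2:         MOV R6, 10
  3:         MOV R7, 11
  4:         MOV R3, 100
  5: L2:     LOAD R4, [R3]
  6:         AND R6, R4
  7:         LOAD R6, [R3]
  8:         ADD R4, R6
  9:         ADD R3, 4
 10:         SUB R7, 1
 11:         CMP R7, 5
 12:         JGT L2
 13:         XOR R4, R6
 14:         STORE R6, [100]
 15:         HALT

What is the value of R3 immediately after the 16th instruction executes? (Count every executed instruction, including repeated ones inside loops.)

104

R4=4
R6=10
R7=11
R3=100
R4=M[100]=14
R6=10&14=10
R6=M[100]=14
R4=14+14=28
R3=100+4=104
R7=11-1=10
CMP R7, 5  (cmp 10,5)
JGT L2: taken
R4=M[104]=7
R6=14&7=6
R6=M[104]=7
R4=7+7=14
After step 16: R3 = 104.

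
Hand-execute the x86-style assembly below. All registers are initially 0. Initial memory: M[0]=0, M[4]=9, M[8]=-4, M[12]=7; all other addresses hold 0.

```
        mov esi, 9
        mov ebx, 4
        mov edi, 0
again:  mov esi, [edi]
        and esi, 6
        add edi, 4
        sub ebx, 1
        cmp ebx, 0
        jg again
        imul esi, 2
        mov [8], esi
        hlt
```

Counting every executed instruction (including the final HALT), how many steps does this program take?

esi=9
ebx=4
edi=0
esi=M[0]=0
esi=0&6=0
edi=0+4=4
ebx=4-1=3
cmp ebx, 0  (cmp 3,0)
jg again: taken
esi=M[4]=9
esi=9&6=0
edi=4+4=8
ebx=3-1=2
cmp ebx, 0  (cmp 2,0)
jg again: taken
esi=M[8]=-4
esi=(-4)&6=4
edi=8+4=12
ebx=2-1=1
cmp ebx, 0  (cmp 1,0)
jg again: taken
esi=M[12]=7
esi=7&6=6
edi=12+4=16
ebx=1-1=0
cmp ebx, 0  (cmp 0,0)
jg again: not taken
esi=6*2=12
mov [8], esi → M[8]=12
halt.
Total executed instructions: 30.

30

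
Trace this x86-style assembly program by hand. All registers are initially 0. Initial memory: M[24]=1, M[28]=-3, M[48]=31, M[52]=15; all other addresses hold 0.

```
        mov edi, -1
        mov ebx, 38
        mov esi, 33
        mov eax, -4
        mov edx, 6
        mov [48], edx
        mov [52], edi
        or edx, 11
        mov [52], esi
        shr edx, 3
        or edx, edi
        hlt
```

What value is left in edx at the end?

-1

mov edi, -1 → edi=-1
mov ebx, 38 → ebx=38
mov esi, 33 → esi=33
mov eax, -4 → eax=-4
mov edx, 6 → edx=6
mov [48], edx → M[48]=6
mov [52], edi → M[52]=-1
or edx, 11 → edx=6|11=15
mov [52], esi → M[52]=33
shr edx, 3 → edx=15>>3=1
or edx, edi → edx=1|(-1)=-1
halt.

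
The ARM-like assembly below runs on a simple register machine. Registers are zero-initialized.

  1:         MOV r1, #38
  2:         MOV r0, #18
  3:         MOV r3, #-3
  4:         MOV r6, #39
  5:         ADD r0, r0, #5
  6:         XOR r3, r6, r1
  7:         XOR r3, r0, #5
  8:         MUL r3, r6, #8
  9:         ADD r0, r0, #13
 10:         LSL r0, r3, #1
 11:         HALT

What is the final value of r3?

after MOV r1, #38: r1=38
after MOV r0, #18: r0=18
after MOV r3, #-3: r3=-3
after MOV r6, #39: r6=39
after ADD r0, r0, #5: r0=18+5=23
after XOR r3, r6, r1: r3=39^38=1
after XOR r3, r0, #5: r3=23^5=18
after MUL r3, r6, #8: r3=39*8=312
after ADD r0, r0, #13: r0=23+13=36
after LSL r0, r3, #1: r0=312<<1=624
halt.

312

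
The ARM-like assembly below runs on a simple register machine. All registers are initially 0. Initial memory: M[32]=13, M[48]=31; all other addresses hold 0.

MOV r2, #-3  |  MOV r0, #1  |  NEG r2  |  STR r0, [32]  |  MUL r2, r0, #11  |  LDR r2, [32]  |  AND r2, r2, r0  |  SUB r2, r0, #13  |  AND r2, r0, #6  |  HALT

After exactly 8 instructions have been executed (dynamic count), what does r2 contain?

-12

after MOV r2, #-3: r2=-3
after MOV r0, #1: r0=1
after NEG r2: r2=-(-3)=3
STR r0, [32] → M[32]=1
after MUL r2, r0, #11: r2=1*11=11
after LDR r2, [32]: r2=M[32]=1
after AND r2, r2, r0: r2=1&1=1
after SUB r2, r0, #13: r2=1-13=-12
After step 8: r2 = -12.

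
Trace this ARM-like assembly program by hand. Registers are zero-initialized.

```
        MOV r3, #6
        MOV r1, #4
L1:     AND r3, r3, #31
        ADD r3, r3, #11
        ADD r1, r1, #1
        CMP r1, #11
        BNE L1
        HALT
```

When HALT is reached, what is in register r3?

MOV r3, #6 → r3=6
MOV r1, #4 → r1=4
AND r3, r3, #31 → r3=6&31=6
ADD r3, r3, #11 → r3=6+11=17
ADD r1, r1, #1 → r1=4+1=5
CMP r1, #11  (cmp 5,11)
BNE L1: taken
AND r3, r3, #31 → r3=17&31=17
ADD r3, r3, #11 → r3=17+11=28
ADD r1, r1, #1 → r1=5+1=6
CMP r1, #11  (cmp 6,11)
BNE L1: taken
AND r3, r3, #31 → r3=28&31=28
ADD r3, r3, #11 → r3=28+11=39
ADD r1, r1, #1 → r1=6+1=7
CMP r1, #11  (cmp 7,11)
BNE L1: taken
AND r3, r3, #31 → r3=39&31=7
ADD r3, r3, #11 → r3=7+11=18
ADD r1, r1, #1 → r1=7+1=8
CMP r1, #11  (cmp 8,11)
BNE L1: taken
AND r3, r3, #31 → r3=18&31=18
ADD r3, r3, #11 → r3=18+11=29
ADD r1, r1, #1 → r1=8+1=9
CMP r1, #11  (cmp 9,11)
BNE L1: taken
AND r3, r3, #31 → r3=29&31=29
ADD r3, r3, #11 → r3=29+11=40
ADD r1, r1, #1 → r1=9+1=10
CMP r1, #11  (cmp 10,11)
BNE L1: taken
AND r3, r3, #31 → r3=40&31=8
ADD r3, r3, #11 → r3=8+11=19
ADD r1, r1, #1 → r1=10+1=11
CMP r1, #11  (cmp 11,11)
BNE L1: not taken
halt.

19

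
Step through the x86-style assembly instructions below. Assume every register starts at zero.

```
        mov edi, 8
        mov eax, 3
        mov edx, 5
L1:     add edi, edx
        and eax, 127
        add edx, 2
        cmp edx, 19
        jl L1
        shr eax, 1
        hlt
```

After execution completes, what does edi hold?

85

after mov edi, 8: edi=8
after mov eax, 3: eax=3
after mov edx, 5: edx=5
after add edi, edx: edi=8+5=13
after and eax, 127: eax=3&127=3
after add edx, 2: edx=5+2=7
cmp edx, 19  (cmp 7,19)
jl L1: taken
after add edi, edx: edi=13+7=20
after and eax, 127: eax=3&127=3
after add edx, 2: edx=7+2=9
cmp edx, 19  (cmp 9,19)
jl L1: taken
after add edi, edx: edi=20+9=29
after and eax, 127: eax=3&127=3
after add edx, 2: edx=9+2=11
cmp edx, 19  (cmp 11,19)
jl L1: taken
after add edi, edx: edi=29+11=40
after and eax, 127: eax=3&127=3
after add edx, 2: edx=11+2=13
cmp edx, 19  (cmp 13,19)
jl L1: taken
after add edi, edx: edi=40+13=53
after and eax, 127: eax=3&127=3
after add edx, 2: edx=13+2=15
cmp edx, 19  (cmp 15,19)
jl L1: taken
after add edi, edx: edi=53+15=68
after and eax, 127: eax=3&127=3
after add edx, 2: edx=15+2=17
cmp edx, 19  (cmp 17,19)
jl L1: taken
after add edi, edx: edi=68+17=85
after and eax, 127: eax=3&127=3
after add edx, 2: edx=17+2=19
cmp edx, 19  (cmp 19,19)
jl L1: not taken
after shr eax, 1: eax=3>>1=1
halt.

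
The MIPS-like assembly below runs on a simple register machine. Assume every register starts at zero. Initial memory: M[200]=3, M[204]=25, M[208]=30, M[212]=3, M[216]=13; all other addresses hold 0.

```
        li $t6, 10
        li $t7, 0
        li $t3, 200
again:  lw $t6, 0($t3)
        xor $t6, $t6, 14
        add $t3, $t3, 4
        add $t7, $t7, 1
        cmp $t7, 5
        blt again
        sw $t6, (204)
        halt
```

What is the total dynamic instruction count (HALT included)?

after li $t6, 10: $t6=10
after li $t7, 0: $t7=0
after li $t3, 200: $t3=200
after lw $t6, 0($t3): $t6=M[200]=3
after xor $t6, $t6, 14: $t6=3^14=13
after add $t3, $t3, 4: $t3=200+4=204
after add $t7, $t7, 1: $t7=0+1=1
cmp $t7, 5  (cmp 1,5)
blt again: taken
after lw $t6, 0($t3): $t6=M[204]=25
after xor $t6, $t6, 14: $t6=25^14=23
after add $t3, $t3, 4: $t3=204+4=208
after add $t7, $t7, 1: $t7=1+1=2
cmp $t7, 5  (cmp 2,5)
blt again: taken
after lw $t6, 0($t3): $t6=M[208]=30
after xor $t6, $t6, 14: $t6=30^14=16
after add $t3, $t3, 4: $t3=208+4=212
after add $t7, $t7, 1: $t7=2+1=3
cmp $t7, 5  (cmp 3,5)
blt again: taken
after lw $t6, 0($t3): $t6=M[212]=3
after xor $t6, $t6, 14: $t6=3^14=13
after add $t3, $t3, 4: $t3=212+4=216
after add $t7, $t7, 1: $t7=3+1=4
cmp $t7, 5  (cmp 4,5)
blt again: taken
after lw $t6, 0($t3): $t6=M[216]=13
after xor $t6, $t6, 14: $t6=13^14=3
after add $t3, $t3, 4: $t3=216+4=220
after add $t7, $t7, 1: $t7=4+1=5
cmp $t7, 5  (cmp 5,5)
blt again: not taken
sw $t6, (204) → M[204]=3
halt.
Total executed instructions: 35.

35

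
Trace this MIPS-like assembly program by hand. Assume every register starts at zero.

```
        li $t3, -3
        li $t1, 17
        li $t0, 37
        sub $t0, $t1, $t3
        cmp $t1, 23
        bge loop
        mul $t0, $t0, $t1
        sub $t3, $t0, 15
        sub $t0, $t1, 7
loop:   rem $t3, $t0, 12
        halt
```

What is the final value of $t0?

10

li $t3, -3 → $t3=-3
li $t1, 17 → $t1=17
li $t0, 37 → $t0=37
sub $t0, $t1, $t3 → $t0=17-(-3)=20
cmp $t1, 23  (cmp 17,23)
bge loop: not taken
mul $t0, $t0, $t1 → $t0=20*17=340
sub $t3, $t0, 15 → $t3=340-15=325
sub $t0, $t1, 7 → $t0=17-7=10
rem $t3, $t0, 12 → $t3=10%12=10
halt.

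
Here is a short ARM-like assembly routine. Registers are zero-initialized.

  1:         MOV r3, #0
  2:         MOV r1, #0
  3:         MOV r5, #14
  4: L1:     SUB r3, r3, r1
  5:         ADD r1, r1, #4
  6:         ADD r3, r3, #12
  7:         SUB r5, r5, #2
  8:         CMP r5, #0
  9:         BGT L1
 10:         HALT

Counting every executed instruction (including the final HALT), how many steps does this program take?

MOV r3, #0 → r3=0
MOV r1, #0 → r1=0
MOV r5, #14 → r5=14
SUB r3, r3, r1 → r3=0-0=0
ADD r1, r1, #4 → r1=0+4=4
ADD r3, r3, #12 → r3=0+12=12
SUB r5, r5, #2 → r5=14-2=12
CMP r5, #0  (cmp 12,0)
BGT L1: taken
SUB r3, r3, r1 → r3=12-4=8
ADD r1, r1, #4 → r1=4+4=8
ADD r3, r3, #12 → r3=8+12=20
SUB r5, r5, #2 → r5=12-2=10
CMP r5, #0  (cmp 10,0)
BGT L1: taken
SUB r3, r3, r1 → r3=20-8=12
ADD r1, r1, #4 → r1=8+4=12
ADD r3, r3, #12 → r3=12+12=24
SUB r5, r5, #2 → r5=10-2=8
CMP r5, #0  (cmp 8,0)
BGT L1: taken
SUB r3, r3, r1 → r3=24-12=12
ADD r1, r1, #4 → r1=12+4=16
ADD r3, r3, #12 → r3=12+12=24
SUB r5, r5, #2 → r5=8-2=6
CMP r5, #0  (cmp 6,0)
BGT L1: taken
SUB r3, r3, r1 → r3=24-16=8
ADD r1, r1, #4 → r1=16+4=20
ADD r3, r3, #12 → r3=8+12=20
SUB r5, r5, #2 → r5=6-2=4
CMP r5, #0  (cmp 4,0)
BGT L1: taken
SUB r3, r3, r1 → r3=20-20=0
ADD r1, r1, #4 → r1=20+4=24
ADD r3, r3, #12 → r3=0+12=12
SUB r5, r5, #2 → r5=4-2=2
CMP r5, #0  (cmp 2,0)
BGT L1: taken
SUB r3, r3, r1 → r3=12-24=-12
ADD r1, r1, #4 → r1=24+4=28
ADD r3, r3, #12 → r3=(-12)+12=0
SUB r5, r5, #2 → r5=2-2=0
CMP r5, #0  (cmp 0,0)
BGT L1: not taken
halt.
Total executed instructions: 46.

46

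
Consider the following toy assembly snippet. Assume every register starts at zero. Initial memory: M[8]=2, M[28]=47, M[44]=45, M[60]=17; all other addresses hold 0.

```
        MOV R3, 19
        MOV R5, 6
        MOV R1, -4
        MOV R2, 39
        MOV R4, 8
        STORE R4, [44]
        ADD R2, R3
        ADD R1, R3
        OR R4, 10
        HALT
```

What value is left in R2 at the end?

after MOV R3, 19: R3=19
after MOV R5, 6: R5=6
after MOV R1, -4: R1=-4
after MOV R2, 39: R2=39
after MOV R4, 8: R4=8
STORE R4, [44] → M[44]=8
after ADD R2, R3: R2=39+19=58
after ADD R1, R3: R1=(-4)+19=15
after OR R4, 10: R4=8|10=10
halt.

58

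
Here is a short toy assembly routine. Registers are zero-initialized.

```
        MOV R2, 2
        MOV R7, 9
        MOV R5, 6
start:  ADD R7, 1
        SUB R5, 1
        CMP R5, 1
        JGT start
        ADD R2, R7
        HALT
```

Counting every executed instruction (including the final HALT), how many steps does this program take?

MOV R2, 2 → R2=2
MOV R7, 9 → R7=9
MOV R5, 6 → R5=6
ADD R7, 1 → R7=9+1=10
SUB R5, 1 → R5=6-1=5
CMP R5, 1  (cmp 5,1)
JGT start: taken
ADD R7, 1 → R7=10+1=11
SUB R5, 1 → R5=5-1=4
CMP R5, 1  (cmp 4,1)
JGT start: taken
ADD R7, 1 → R7=11+1=12
SUB R5, 1 → R5=4-1=3
CMP R5, 1  (cmp 3,1)
JGT start: taken
ADD R7, 1 → R7=12+1=13
SUB R5, 1 → R5=3-1=2
CMP R5, 1  (cmp 2,1)
JGT start: taken
ADD R7, 1 → R7=13+1=14
SUB R5, 1 → R5=2-1=1
CMP R5, 1  (cmp 1,1)
JGT start: not taken
ADD R2, R7 → R2=2+14=16
halt.
Total executed instructions: 25.

25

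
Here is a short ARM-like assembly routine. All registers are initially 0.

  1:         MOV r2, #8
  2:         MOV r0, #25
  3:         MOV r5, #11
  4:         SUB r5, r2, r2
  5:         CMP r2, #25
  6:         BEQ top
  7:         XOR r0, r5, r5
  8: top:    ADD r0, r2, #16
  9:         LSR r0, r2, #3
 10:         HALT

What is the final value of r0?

1

r2=8
r0=25
r5=11
r5=8-8=0
CMP r2, #25  (cmp 8,25)
BEQ top: not taken
r0=0^0=0
r0=8+16=24
r0=8>>3=1
halt.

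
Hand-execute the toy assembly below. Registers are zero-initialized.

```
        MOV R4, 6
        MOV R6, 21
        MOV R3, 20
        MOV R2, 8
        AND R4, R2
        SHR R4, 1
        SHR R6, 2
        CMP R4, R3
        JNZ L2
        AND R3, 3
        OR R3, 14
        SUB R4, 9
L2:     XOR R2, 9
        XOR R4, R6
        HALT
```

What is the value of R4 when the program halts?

5

R4=6
R6=21
R3=20
R2=8
R4=6&8=0
R4=0>>1=0
R6=21>>2=5
CMP R4, R3  (cmp 0,20)
JNZ L2: taken
R2=8^9=1
R4=0^5=5
halt.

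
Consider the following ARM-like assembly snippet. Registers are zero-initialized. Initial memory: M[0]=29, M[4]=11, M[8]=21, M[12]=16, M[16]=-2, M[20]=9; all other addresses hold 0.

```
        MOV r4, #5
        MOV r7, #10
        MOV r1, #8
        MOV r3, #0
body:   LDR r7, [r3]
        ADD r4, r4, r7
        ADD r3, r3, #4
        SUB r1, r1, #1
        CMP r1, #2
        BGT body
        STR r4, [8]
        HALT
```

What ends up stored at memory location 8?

89

r4=5
r7=10
r1=8
r3=0
r7=M[0]=29
r4=5+29=34
r3=0+4=4
r1=8-1=7
CMP r1, #2  (cmp 7,2)
BGT body: taken
r7=M[4]=11
r4=34+11=45
r3=4+4=8
r1=7-1=6
CMP r1, #2  (cmp 6,2)
BGT body: taken
r7=M[8]=21
r4=45+21=66
r3=8+4=12
r1=6-1=5
CMP r1, #2  (cmp 5,2)
BGT body: taken
r7=M[12]=16
r4=66+16=82
r3=12+4=16
r1=5-1=4
CMP r1, #2  (cmp 4,2)
BGT body: taken
r7=M[16]=-2
r4=82+(-2)=80
r3=16+4=20
r1=4-1=3
CMP r1, #2  (cmp 3,2)
BGT body: taken
r7=M[20]=9
r4=80+9=89
r3=20+4=24
r1=3-1=2
CMP r1, #2  (cmp 2,2)
BGT body: not taken
STR r4, [8] → M[8]=89
halt.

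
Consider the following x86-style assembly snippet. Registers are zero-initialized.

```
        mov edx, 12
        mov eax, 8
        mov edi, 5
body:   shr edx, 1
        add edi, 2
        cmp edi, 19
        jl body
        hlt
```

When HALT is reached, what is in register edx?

after mov edx, 12: edx=12
after mov eax, 8: eax=8
after mov edi, 5: edi=5
after shr edx, 1: edx=12>>1=6
after add edi, 2: edi=5+2=7
cmp edi, 19  (cmp 7,19)
jl body: taken
after shr edx, 1: edx=6>>1=3
after add edi, 2: edi=7+2=9
cmp edi, 19  (cmp 9,19)
jl body: taken
after shr edx, 1: edx=3>>1=1
after add edi, 2: edi=9+2=11
cmp edi, 19  (cmp 11,19)
jl body: taken
after shr edx, 1: edx=1>>1=0
after add edi, 2: edi=11+2=13
cmp edi, 19  (cmp 13,19)
jl body: taken
after shr edx, 1: edx=0>>1=0
after add edi, 2: edi=13+2=15
cmp edi, 19  (cmp 15,19)
jl body: taken
after shr edx, 1: edx=0>>1=0
after add edi, 2: edi=15+2=17
cmp edi, 19  (cmp 17,19)
jl body: taken
after shr edx, 1: edx=0>>1=0
after add edi, 2: edi=17+2=19
cmp edi, 19  (cmp 19,19)
jl body: not taken
halt.

0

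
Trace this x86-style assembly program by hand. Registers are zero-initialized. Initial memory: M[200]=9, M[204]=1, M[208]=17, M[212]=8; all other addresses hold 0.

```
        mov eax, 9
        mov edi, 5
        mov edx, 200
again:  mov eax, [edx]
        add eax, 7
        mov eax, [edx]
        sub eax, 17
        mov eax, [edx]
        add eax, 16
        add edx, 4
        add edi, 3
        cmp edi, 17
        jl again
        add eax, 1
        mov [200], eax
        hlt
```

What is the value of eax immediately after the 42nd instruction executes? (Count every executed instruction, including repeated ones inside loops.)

after mov eax, 9: eax=9
after mov edi, 5: edi=5
after mov edx, 200: edx=200
after mov eax, [edx]: eax=M[200]=9
after add eax, 7: eax=9+7=16
after mov eax, [edx]: eax=M[200]=9
after sub eax, 17: eax=9-17=-8
after mov eax, [edx]: eax=M[200]=9
after add eax, 16: eax=9+16=25
after add edx, 4: edx=200+4=204
after add edi, 3: edi=5+3=8
cmp edi, 17  (cmp 8,17)
jl again: taken
after mov eax, [edx]: eax=M[204]=1
after add eax, 7: eax=1+7=8
after mov eax, [edx]: eax=M[204]=1
after sub eax, 17: eax=1-17=-16
after mov eax, [edx]: eax=M[204]=1
after add eax, 16: eax=1+16=17
after add edx, 4: edx=204+4=208
after add edi, 3: edi=8+3=11
cmp edi, 17  (cmp 11,17)
jl again: taken
after mov eax, [edx]: eax=M[208]=17
after add eax, 7: eax=17+7=24
after mov eax, [edx]: eax=M[208]=17
after sub eax, 17: eax=17-17=0
after mov eax, [edx]: eax=M[208]=17
after add eax, 16: eax=17+16=33
after add edx, 4: edx=208+4=212
after add edi, 3: edi=11+3=14
cmp edi, 17  (cmp 14,17)
jl again: taken
after mov eax, [edx]: eax=M[212]=8
after add eax, 7: eax=8+7=15
after mov eax, [edx]: eax=M[212]=8
after sub eax, 17: eax=8-17=-9
after mov eax, [edx]: eax=M[212]=8
after add eax, 16: eax=8+16=24
after add edx, 4: edx=212+4=216
after add edi, 3: edi=14+3=17
cmp edi, 17  (cmp 17,17)
After step 42: eax = 24.

24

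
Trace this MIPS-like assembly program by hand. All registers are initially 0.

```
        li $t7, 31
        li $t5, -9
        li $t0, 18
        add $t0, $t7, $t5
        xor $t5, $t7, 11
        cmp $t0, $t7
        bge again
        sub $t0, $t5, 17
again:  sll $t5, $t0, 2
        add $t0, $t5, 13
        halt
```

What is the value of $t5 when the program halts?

$t7=31
$t5=-9
$t0=18
$t0=31+(-9)=22
$t5=31^11=20
cmp $t0, $t7  (cmp 22,31)
bge again: not taken
$t0=20-17=3
$t5=3<<2=12
$t0=12+13=25
halt.

12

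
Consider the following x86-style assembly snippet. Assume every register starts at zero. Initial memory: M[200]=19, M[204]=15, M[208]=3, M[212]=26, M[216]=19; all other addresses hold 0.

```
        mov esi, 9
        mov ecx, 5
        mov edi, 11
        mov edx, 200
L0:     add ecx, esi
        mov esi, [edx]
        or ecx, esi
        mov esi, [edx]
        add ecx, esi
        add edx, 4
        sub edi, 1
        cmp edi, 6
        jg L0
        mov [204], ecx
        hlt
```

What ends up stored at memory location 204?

after mov esi, 9: esi=9
after mov ecx, 5: ecx=5
after mov edi, 11: edi=11
after mov edx, 200: edx=200
after add ecx, esi: ecx=5+9=14
after mov esi, [edx]: esi=M[200]=19
after or ecx, esi: ecx=14|19=31
after mov esi, [edx]: esi=M[200]=19
after add ecx, esi: ecx=31+19=50
after add edx, 4: edx=200+4=204
after sub edi, 1: edi=11-1=10
cmp edi, 6  (cmp 10,6)
jg L0: taken
after add ecx, esi: ecx=50+19=69
after mov esi, [edx]: esi=M[204]=15
after or ecx, esi: ecx=69|15=79
after mov esi, [edx]: esi=M[204]=15
after add ecx, esi: ecx=79+15=94
after add edx, 4: edx=204+4=208
after sub edi, 1: edi=10-1=9
cmp edi, 6  (cmp 9,6)
jg L0: taken
after add ecx, esi: ecx=94+15=109
after mov esi, [edx]: esi=M[208]=3
after or ecx, esi: ecx=109|3=111
after mov esi, [edx]: esi=M[208]=3
after add ecx, esi: ecx=111+3=114
after add edx, 4: edx=208+4=212
after sub edi, 1: edi=9-1=8
cmp edi, 6  (cmp 8,6)
jg L0: taken
after add ecx, esi: ecx=114+3=117
after mov esi, [edx]: esi=M[212]=26
after or ecx, esi: ecx=117|26=127
after mov esi, [edx]: esi=M[212]=26
after add ecx, esi: ecx=127+26=153
after add edx, 4: edx=212+4=216
after sub edi, 1: edi=8-1=7
cmp edi, 6  (cmp 7,6)
jg L0: taken
after add ecx, esi: ecx=153+26=179
after mov esi, [edx]: esi=M[216]=19
after or ecx, esi: ecx=179|19=179
after mov esi, [edx]: esi=M[216]=19
after add ecx, esi: ecx=179+19=198
after add edx, 4: edx=216+4=220
after sub edi, 1: edi=7-1=6
cmp edi, 6  (cmp 6,6)
jg L0: not taken
mov [204], ecx → M[204]=198
halt.

198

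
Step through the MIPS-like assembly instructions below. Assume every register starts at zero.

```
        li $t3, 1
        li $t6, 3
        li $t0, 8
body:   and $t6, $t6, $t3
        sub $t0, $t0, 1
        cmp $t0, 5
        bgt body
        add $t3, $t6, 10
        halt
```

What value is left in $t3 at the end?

li $t3, 1 → $t3=1
li $t6, 3 → $t6=3
li $t0, 8 → $t0=8
and $t6, $t6, $t3 → $t6=3&1=1
sub $t0, $t0, 1 → $t0=8-1=7
cmp $t0, 5  (cmp 7,5)
bgt body: taken
and $t6, $t6, $t3 → $t6=1&1=1
sub $t0, $t0, 1 → $t0=7-1=6
cmp $t0, 5  (cmp 6,5)
bgt body: taken
and $t6, $t6, $t3 → $t6=1&1=1
sub $t0, $t0, 1 → $t0=6-1=5
cmp $t0, 5  (cmp 5,5)
bgt body: not taken
add $t3, $t6, 10 → $t3=1+10=11
halt.

11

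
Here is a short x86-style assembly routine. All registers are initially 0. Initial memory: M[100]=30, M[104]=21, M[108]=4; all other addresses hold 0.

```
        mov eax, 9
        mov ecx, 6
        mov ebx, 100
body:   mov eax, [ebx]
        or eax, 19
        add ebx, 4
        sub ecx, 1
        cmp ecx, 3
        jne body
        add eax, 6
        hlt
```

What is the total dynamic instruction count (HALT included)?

23

eax=9
ecx=6
ebx=100
eax=M[100]=30
eax=30|19=31
ebx=100+4=104
ecx=6-1=5
cmp ecx, 3  (cmp 5,3)
jne body: taken
eax=M[104]=21
eax=21|19=23
ebx=104+4=108
ecx=5-1=4
cmp ecx, 3  (cmp 4,3)
jne body: taken
eax=M[108]=4
eax=4|19=23
ebx=108+4=112
ecx=4-1=3
cmp ecx, 3  (cmp 3,3)
jne body: not taken
eax=23+6=29
halt.
Total executed instructions: 23.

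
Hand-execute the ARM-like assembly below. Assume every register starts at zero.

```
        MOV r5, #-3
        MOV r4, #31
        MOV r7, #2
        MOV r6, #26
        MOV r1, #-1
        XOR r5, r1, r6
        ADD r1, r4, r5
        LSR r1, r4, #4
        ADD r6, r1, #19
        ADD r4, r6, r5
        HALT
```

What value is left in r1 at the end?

1

MOV r5, #-3 → r5=-3
MOV r4, #31 → r4=31
MOV r7, #2 → r7=2
MOV r6, #26 → r6=26
MOV r1, #-1 → r1=-1
XOR r5, r1, r6 → r5=(-1)^26=-27
ADD r1, r4, r5 → r1=31+(-27)=4
LSR r1, r4, #4 → r1=31>>4=1
ADD r6, r1, #19 → r6=1+19=20
ADD r4, r6, r5 → r4=20+(-27)=-7
halt.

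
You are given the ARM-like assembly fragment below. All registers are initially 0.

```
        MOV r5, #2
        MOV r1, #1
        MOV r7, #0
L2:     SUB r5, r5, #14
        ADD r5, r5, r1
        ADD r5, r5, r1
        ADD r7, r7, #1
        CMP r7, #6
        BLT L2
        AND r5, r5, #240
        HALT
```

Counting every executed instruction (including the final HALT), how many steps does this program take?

after MOV r5, #2: r5=2
after MOV r1, #1: r1=1
after MOV r7, #0: r7=0
after SUB r5, r5, #14: r5=2-14=-12
after ADD r5, r5, r1: r5=(-12)+1=-11
after ADD r5, r5, r1: r5=(-11)+1=-10
after ADD r7, r7, #1: r7=0+1=1
CMP r7, #6  (cmp 1,6)
BLT L2: taken
after SUB r5, r5, #14: r5=(-10)-14=-24
after ADD r5, r5, r1: r5=(-24)+1=-23
after ADD r5, r5, r1: r5=(-23)+1=-22
after ADD r7, r7, #1: r7=1+1=2
CMP r7, #6  (cmp 2,6)
BLT L2: taken
after SUB r5, r5, #14: r5=(-22)-14=-36
after ADD r5, r5, r1: r5=(-36)+1=-35
after ADD r5, r5, r1: r5=(-35)+1=-34
after ADD r7, r7, #1: r7=2+1=3
CMP r7, #6  (cmp 3,6)
BLT L2: taken
after SUB r5, r5, #14: r5=(-34)-14=-48
after ADD r5, r5, r1: r5=(-48)+1=-47
after ADD r5, r5, r1: r5=(-47)+1=-46
after ADD r7, r7, #1: r7=3+1=4
CMP r7, #6  (cmp 4,6)
BLT L2: taken
after SUB r5, r5, #14: r5=(-46)-14=-60
after ADD r5, r5, r1: r5=(-60)+1=-59
after ADD r5, r5, r1: r5=(-59)+1=-58
after ADD r7, r7, #1: r7=4+1=5
CMP r7, #6  (cmp 5,6)
BLT L2: taken
after SUB r5, r5, #14: r5=(-58)-14=-72
after ADD r5, r5, r1: r5=(-72)+1=-71
after ADD r5, r5, r1: r5=(-71)+1=-70
after ADD r7, r7, #1: r7=5+1=6
CMP r7, #6  (cmp 6,6)
BLT L2: not taken
after AND r5, r5, #240: r5=(-70)&240=176
halt.
Total executed instructions: 41.

41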